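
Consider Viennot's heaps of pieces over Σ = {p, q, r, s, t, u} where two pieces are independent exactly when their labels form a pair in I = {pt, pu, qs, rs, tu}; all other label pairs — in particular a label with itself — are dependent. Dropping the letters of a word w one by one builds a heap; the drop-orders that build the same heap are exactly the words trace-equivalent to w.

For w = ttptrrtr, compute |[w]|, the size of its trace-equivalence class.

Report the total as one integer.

4

piece 0:t — minimal
piece 1:t rests on {0:t}
piece 2:p — minimal
piece 3:t rests on {1:t}
piece 4:r rests on {2:p, 3:t}
piece 5:r rests on {4:r}
piece 6:t rests on {5:r}
piece 7:r rests on {6:t}
minimal pieces: {0:t, 2:p}
ways to finish when only these pieces remain (= sum over removing one remaining piece with nothing left below it):
  1 left: {7}→1
  2 left: {6,7}→1
  3 left: {5,6,7}→1
  4 left: {4,5,6,7}→1
  5 left: {2,4,5,6,7}→1  {3,4,5,6,7}→1
  6 left: {1,3,4,5,6,7}→1  {2,3,4,5,6,7}→2
  placing 0:t first → 3 extensions
  placing 2:p first → 1 extensions
total linear extensions = 4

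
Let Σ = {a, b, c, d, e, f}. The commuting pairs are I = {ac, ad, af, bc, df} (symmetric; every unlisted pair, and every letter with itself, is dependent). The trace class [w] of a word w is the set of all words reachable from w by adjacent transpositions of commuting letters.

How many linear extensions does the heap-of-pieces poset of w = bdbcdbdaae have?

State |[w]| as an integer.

6

piece 0:b — minimal
piece 1:d rests on {0:b}
piece 2:b rests on {1:d}
piece 3:c rests on {1:d}
piece 4:d rests on {2:b, 3:c}
piece 5:b rests on {4:d}
piece 6:d rests on {5:b}
piece 7:a rests on {5:b}
piece 8:a rests on {7:a}
piece 9:e rests on {6:d, 8:a}
minimal pieces: {0:b}
ways to finish when only these pieces remain (= sum over removing one remaining piece with nothing left below it):
  1 left: {9}→1
  2 left: {6,9}→1  {8,9}→1
  3 left: {6,8,9}→2  {7,8,9}→1
  4 left: {6,7,8,9}→3
  5 left: {5,6,7,8,9}→3
  6 left: {4,5,6,7,8,9}→3
  7 left: {2,4,5,6,7,8,9}→3  {3,4,5,6,7,8,9}→3
  8 left: {2,3,4,5,6,7,8,9}→6
  placing 0:b first → 6 extensions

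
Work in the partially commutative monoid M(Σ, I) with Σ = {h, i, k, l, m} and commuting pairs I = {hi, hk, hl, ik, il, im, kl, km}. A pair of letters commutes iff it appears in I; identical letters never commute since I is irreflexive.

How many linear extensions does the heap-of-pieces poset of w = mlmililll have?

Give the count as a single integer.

36

drop 0:m onto floor
drop 1:l onto {0:m}
drop 2:m onto {1:l}
drop 3:i onto floor
drop 4:l onto {2:m}
drop 5:i onto {3:i}
drop 6:l onto {4:l}
drop 7:l onto {6:l}
drop 8:l onto {7:l}
ground layer = {0:m, 3:i}
drop-orders for the pieces not yet dropped (sum over which currently-grounded one goes next):
  1 to go: {5} 1  {8} 1
  2 to go: {3,5} 1  {5,8} 2  {7,8} 1
  3 to go: {3,5,8} 3  {5,7,8} 3  {6,7,8} 1
  4 to go: {3,5,7,8} 6  {4,6,7,8} 1  {5,6,7,8} 4
  5 to go: {2,4,6,7,8} 1  {3,5,6,7,8} 10  {4,5,6,7,8} 5
  6 to go: {1,2,4,6,7,8} 1  {2,4,5,6,7,8} 6  {3,4,5,6,7,8} 15
  7 to go: {0,1,2,4,6,7,8} 1  {1,2,4,5,6,7,8} 7  {2,3,4,5,6,7,8} 21
  if 0:m drops first: 28 orders
  if 3:i drops first: 8 orders
heap linearizations: 36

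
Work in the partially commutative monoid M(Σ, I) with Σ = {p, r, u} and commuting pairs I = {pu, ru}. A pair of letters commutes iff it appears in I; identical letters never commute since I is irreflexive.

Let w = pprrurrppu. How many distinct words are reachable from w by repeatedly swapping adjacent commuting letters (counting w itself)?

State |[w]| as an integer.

piece 0:p — minimal
piece 1:p rests on {0:p}
piece 2:r rests on {1:p}
piece 3:r rests on {2:r}
piece 4:u — minimal
piece 5:r rests on {3:r}
piece 6:r rests on {5:r}
piece 7:p rests on {6:r}
piece 8:p rests on {7:p}
piece 9:u rests on {4:u}
minimal pieces: {0:p, 4:u}
ways to finish when only these pieces remain (= sum over removing one remaining piece with nothing left below it):
  1 left: {8}→1  {9}→1
  2 left: {4,9}→1  {7,8}→1  {8,9}→2
  3 left: {4,8,9}→3  {6,7,8}→1  {7,8,9}→3
  4 left: {4,7,8,9}→6  {5,6,7,8}→1  {6,7,8,9}→4
  5 left: {3,5,6,7,8}→1  {4,6,7,8,9}→10  {5,6,7,8,9}→5
  6 left: {2,3,5,6,7,8}→1  {3,5,6,7,8,9}→6  {4,5,6,7,8,9}→15
  7 left: {1,2,3,5,6,7,8}→1  {2,3,5,6,7,8,9}→7  {3,4,5,6,7,8,9}→21
  8 left: {0,1,2,3,5,6,7,8}→1  {1,2,3,5,6,7,8,9}→8  {2,3,4,5,6,7,8,9}→28
  placing 0:p first → 36 extensions
  placing 4:u first → 9 extensions
total linear extensions = 45

45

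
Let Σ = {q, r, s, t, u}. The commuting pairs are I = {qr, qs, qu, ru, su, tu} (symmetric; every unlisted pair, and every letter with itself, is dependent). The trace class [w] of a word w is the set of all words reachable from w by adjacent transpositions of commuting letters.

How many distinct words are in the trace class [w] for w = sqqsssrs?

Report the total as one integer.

0(s) covers ∅
1(q) covers ∅
2(q) covers 1:q
3(s) covers 0:s
4(s) covers 3:s
5(s) covers 4:s
6(r) covers 5:s
7(s) covers 6:r
floor of heap: 0:s, 1:q
completions by unplaced set U, small U first (add the entries for U minus each lowest piece of U):
  |U|=1: {2}:1  {7}:1
  |U|=2: {1,2}:1  {2,7}:2  {6,7}:1
  |U|=3: {1,2,7}:3  {2,6,7}:3  {5,6,7}:1
  |U|=4: {1,2,6,7}:6  {2,5,6,7}:4  {4,5,6,7}:1
  |U|=5: {1,2,5,6,7}:10  {2,4,5,6,7}:5  {3,4,5,6,7}:1
  |U|=6: {0,3,4,5,6,7}:1  {1,2,4,5,6,7}:15  {2,3,4,5,6,7}:6
  start at 0(s): 21
  start at 1(q): 7
sum over floor = 28

28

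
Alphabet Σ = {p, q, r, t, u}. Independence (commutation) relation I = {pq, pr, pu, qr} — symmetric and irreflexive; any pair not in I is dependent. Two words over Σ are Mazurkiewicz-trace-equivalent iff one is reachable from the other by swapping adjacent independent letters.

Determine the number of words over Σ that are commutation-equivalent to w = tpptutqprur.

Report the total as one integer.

piece 0:t — minimal
piece 1:p rests on {0:t}
piece 2:p rests on {1:p}
piece 3:t rests on {2:p}
piece 4:u rests on {3:t}
piece 5:t rests on {4:u}
piece 6:q rests on {5:t}
piece 7:p rests on {5:t}
piece 8:r rests on {5:t}
piece 9:u rests on {6:q, 8:r}
piece 10:r rests on {9:u}
minimal pieces: {0:t}
ways to finish when only these pieces remain (= sum over removing one remaining piece with nothing left below it):
  1 left: {7}→1  {10}→1
  2 left: {7,10}→2  {9,10}→1
  3 left: {6,9,10}→1  {7,9,10}→3  {8,9,10}→1
  4 left: {6,7,9,10}→4  {6,8,9,10}→2  {7,8,9,10}→4
  5 left: {6,7,8,9,10}→10
  6 left: {5,6,7,8,9,10}→10
  7 left: {4,5,6,7,8,9,10}→10
  8 left: {3,4,5,6,7,8,9,10}→10
  9 left: {2,3,4,5,6,7,8,9,10}→10
  placing 0:t first → 10 extensions

10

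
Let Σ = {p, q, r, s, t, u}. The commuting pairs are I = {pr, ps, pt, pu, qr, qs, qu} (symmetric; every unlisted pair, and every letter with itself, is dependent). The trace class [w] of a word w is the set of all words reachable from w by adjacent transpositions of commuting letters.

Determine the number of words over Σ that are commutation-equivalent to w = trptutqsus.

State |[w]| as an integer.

30

piece 0:t — minimal
piece 1:r rests on {0:t}
piece 2:p — minimal
piece 3:t rests on {1:r}
piece 4:u rests on {3:t}
piece 5:t rests on {4:u}
piece 6:q rests on {2:p, 5:t}
piece 7:s rests on {5:t}
piece 8:u rests on {7:s}
piece 9:s rests on {8:u}
minimal pieces: {0:t, 2:p}
ways to finish when only these pieces remain (= sum over removing one remaining piece with nothing left below it):
  1 left: {6}→1  {9}→1
  2 left: {2,6}→1  {6,9}→2  {8,9}→1
  3 left: {2,6,9}→3  {6,8,9}→3  {7,8,9}→1
  4 left: {2,6,8,9}→6  {6,7,8,9}→4
  5 left: {2,6,7,8,9}→10  {5,6,7,8,9}→4
  6 left: {2,5,6,7,8,9}→14  {4,5,6,7,8,9}→4
  7 left: {2,4,5,6,7,8,9}→18  {3,4,5,6,7,8,9}→4
  8 left: {1,3,4,5,6,7,8,9}→4  {2,3,4,5,6,7,8,9}→22
  placing 0:t first → 26 extensions
  placing 2:p first → 4 extensions
total linear extensions = 30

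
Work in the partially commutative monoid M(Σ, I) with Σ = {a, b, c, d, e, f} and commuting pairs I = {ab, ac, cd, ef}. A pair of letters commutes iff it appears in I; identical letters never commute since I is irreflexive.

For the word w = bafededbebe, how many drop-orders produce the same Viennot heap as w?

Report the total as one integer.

4

#0=b has no predecessor
#1=a has no predecessor
#2=f depends on [0:b, 1:a]
#3=e depends on [0:b, 1:a]
#4=d depends on [2:f, 3:e]
#5=e depends on [4:d]
#6=d depends on [5:e]
#7=b depends on [6:d]
#8=e depends on [7:b]
#9=b depends on [8:e]
#10=e depends on [9:b]
sources: [0:b, 1:a]
N(rest) = Σ N(rest − s) over sources s of rest; N(one piece) = 1:
  size 1 → [10]=1
  size 2 → [9,10]=1
  size 3 → [8,9,10]=1
  size 4 → [7,8,9,10]=1
  size 5 → [6,7,8,9,10]=1
  size 6 → [5,6,7,8,9,10]=1
  size 7 → [4,5,6,7,8,9,10]=1
  size 8 → [2,4,5,6,7,8,9,10]=1  [3,4,5,6,7,8,9,10]=1
  size 9 → [2,3,4,5,6,7,8,9,10]=2
  first=0(b) contributes 2
  first=1(a) contributes 2
|[w]| = 4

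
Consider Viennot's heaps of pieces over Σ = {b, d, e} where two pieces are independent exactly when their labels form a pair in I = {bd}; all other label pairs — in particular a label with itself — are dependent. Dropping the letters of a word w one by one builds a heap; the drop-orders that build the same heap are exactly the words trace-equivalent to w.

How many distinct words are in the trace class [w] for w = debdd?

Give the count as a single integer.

3

piece 0:d — minimal
piece 1:e rests on {0:d}
piece 2:b rests on {1:e}
piece 3:d rests on {1:e}
piece 4:d rests on {3:d}
minimal pieces: {0:d}
ways to finish when only these pieces remain (= sum over removing one remaining piece with nothing left below it):
  1 left: {2}→1  {4}→1
  2 left: {2,4}→2  {3,4}→1
  3 left: {2,3,4}→3
  placing 0:d first → 3 extensions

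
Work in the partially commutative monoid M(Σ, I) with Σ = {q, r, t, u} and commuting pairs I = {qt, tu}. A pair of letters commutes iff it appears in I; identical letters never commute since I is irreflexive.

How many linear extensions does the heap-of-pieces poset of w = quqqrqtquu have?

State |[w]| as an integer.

piece 0:q — minimal
piece 1:u rests on {0:q}
piece 2:q rests on {1:u}
piece 3:q rests on {2:q}
piece 4:r rests on {3:q}
piece 5:q rests on {4:r}
piece 6:t rests on {4:r}
piece 7:q rests on {5:q}
piece 8:u rests on {7:q}
piece 9:u rests on {8:u}
minimal pieces: {0:q}
ways to finish when only these pieces remain (= sum over removing one remaining piece with nothing left below it):
  1 left: {6}→1  {9}→1
  2 left: {6,9}→2  {8,9}→1
  3 left: {6,8,9}→3  {7,8,9}→1
  4 left: {5,7,8,9}→1  {6,7,8,9}→4
  5 left: {5,6,7,8,9}→5
  6 left: {4,5,6,7,8,9}→5
  7 left: {3,4,5,6,7,8,9}→5
  8 left: {2,3,4,5,6,7,8,9}→5
  placing 0:q first → 5 extensions

5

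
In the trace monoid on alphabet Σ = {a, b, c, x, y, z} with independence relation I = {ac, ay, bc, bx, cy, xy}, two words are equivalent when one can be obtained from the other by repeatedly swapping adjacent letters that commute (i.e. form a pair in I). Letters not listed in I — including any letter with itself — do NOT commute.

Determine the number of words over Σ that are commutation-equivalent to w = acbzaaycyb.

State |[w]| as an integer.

108

drop 0:a onto floor
drop 1:c onto floor
drop 2:b onto {0:a}
drop 3:z onto {1:c, 2:b}
drop 4:a onto {3:z}
drop 5:a onto {4:a}
drop 6:y onto {3:z}
drop 7:c onto {3:z}
drop 8:y onto {6:y}
drop 9:b onto {5:a, 8:y}
ground layer = {0:a, 1:c}
drop-orders for the pieces not yet dropped (sum over which currently-grounded one goes next):
  1 to go: {7} 1  {9} 1
  2 to go: {5,9} 1  {7,9} 2  {8,9} 1
  3 to go: {4,5,9} 1  {5,7,9} 3  {5,8,9} 2  {6,8,9} 1  {7,8,9} 3
  4 to go: {4,5,7,9} 4  {4,5,8,9} 3  {5,6,8,9} 3  {5,7,8,9} 8  {6,7,8,9} 4
  5 to go: {4,5,6,8,9} 6  {4,5,7,8,9} 15  {5,6,7,8,9} 15
  6 to go: {4,5,6,7,8,9} 36
  7 to go: {3,4,5,6,7,8,9} 36
  8 to go: {1,3,4,5,6,7,8,9} 36  {2,3,4,5,6,7,8,9} 36
  if 0:a drops first: 72 orders
  if 1:c drops first: 36 orders
heap linearizations: 108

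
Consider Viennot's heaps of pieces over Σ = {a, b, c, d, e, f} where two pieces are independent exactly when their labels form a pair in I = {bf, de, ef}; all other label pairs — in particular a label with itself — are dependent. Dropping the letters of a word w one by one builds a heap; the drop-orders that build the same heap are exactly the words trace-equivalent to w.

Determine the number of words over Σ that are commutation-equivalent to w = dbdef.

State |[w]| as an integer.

piece 0:d — minimal
piece 1:b rests on {0:d}
piece 2:d rests on {1:b}
piece 3:e rests on {1:b}
piece 4:f rests on {2:d}
minimal pieces: {0:d}
ways to finish when only these pieces remain (= sum over removing one remaining piece with nothing left below it):
  1 left: {3}→1  {4}→1
  2 left: {2,4}→1  {3,4}→2
  3 left: {2,3,4}→3
  placing 0:d first → 3 extensions

3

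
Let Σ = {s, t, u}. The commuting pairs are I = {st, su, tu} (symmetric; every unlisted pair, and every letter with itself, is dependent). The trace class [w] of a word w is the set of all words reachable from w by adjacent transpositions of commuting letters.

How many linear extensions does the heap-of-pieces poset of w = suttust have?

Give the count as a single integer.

drop 0:s onto floor
drop 1:u onto floor
drop 2:t onto floor
drop 3:t onto {2:t}
drop 4:u onto {1:u}
drop 5:s onto {0:s}
drop 6:t onto {3:t}
ground layer = {0:s, 1:u, 2:t}
drop-orders for the pieces not yet dropped (sum over which currently-grounded one goes next):
  1 to go: {4} 1  {5} 1  {6} 1
  2 to go: {0,5} 1  {1,4} 1  {3,6} 1  {4,5} 2  {4,6} 2  {5,6} 2
  3 to go: {0,4,5} 3  {0,5,6} 3  {1,4,5} 3  {1,4,6} 3  {2,3,6} 1  {3,4,6} 3  {3,5,6} 3  {4,5,6} 6
  4 to go: {0,1,4,5} 6  {0,3,5,6} 6  {0,4,5,6} 12  {1,3,4,6} 6  {1,4,5,6} 12  {2,3,4,6} 4  {2,3,5,6} 4  {3,4,5,6} 12
  5 to go: {0,1,4,5,6} 30  {0,2,3,5,6} 10  {0,3,4,5,6} 30  {1,2,3,4,6} 10  {1,3,4,5,6} 30  {2,3,4,5,6} 20
  if 0:s drops first: 60 orders
  if 1:u drops first: 60 orders
  if 2:t drops first: 90 orders
heap linearizations: 210

210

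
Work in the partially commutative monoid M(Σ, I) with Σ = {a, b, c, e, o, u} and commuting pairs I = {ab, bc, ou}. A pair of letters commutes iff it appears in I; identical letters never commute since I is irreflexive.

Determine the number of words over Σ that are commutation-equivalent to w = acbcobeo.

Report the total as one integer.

4

piece 0:a — minimal
piece 1:c rests on {0:a}
piece 2:b — minimal
piece 3:c rests on {1:c}
piece 4:o rests on {2:b, 3:c}
piece 5:b rests on {4:o}
piece 6:e rests on {5:b}
piece 7:o rests on {6:e}
minimal pieces: {0:a, 2:b}
ways to finish when only these pieces remain (= sum over removing one remaining piece with nothing left below it):
  1 left: {7}→1
  2 left: {6,7}→1
  3 left: {5,6,7}→1
  4 left: {4,5,6,7}→1
  5 left: {2,4,5,6,7}→1  {3,4,5,6,7}→1
  6 left: {1,3,4,5,6,7}→1  {2,3,4,5,6,7}→2
  placing 0:a first → 3 extensions
  placing 2:b first → 1 extensions
total linear extensions = 4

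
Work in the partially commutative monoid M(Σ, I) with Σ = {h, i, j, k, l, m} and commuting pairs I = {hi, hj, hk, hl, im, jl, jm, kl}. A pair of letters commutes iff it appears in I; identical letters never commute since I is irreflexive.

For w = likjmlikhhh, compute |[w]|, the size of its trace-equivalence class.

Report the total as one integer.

90

piece 0:l — minimal
piece 1:i rests on {0:l}
piece 2:k rests on {1:i}
piece 3:j rests on {2:k}
piece 4:m rests on {2:k}
piece 5:l rests on {4:m}
piece 6:i rests on {3:j, 5:l}
piece 7:k rests on {6:i}
piece 8:h rests on {4:m}
piece 9:h rests on {8:h}
piece 10:h rests on {9:h}
minimal pieces: {0:l}
ways to finish when only these pieces remain (= sum over removing one remaining piece with nothing left below it):
  1 left: {7}→1  {10}→1
  2 left: {6,7}→1  {7,10}→2  {9,10}→1
  3 left: {3,6,7}→1  {5,6,7}→1  {6,7,10}→3  {7,9,10}→3  {8,9,10}→1
  4 left: {3,5,6,7}→2  {3,6,7,10}→4  {5,6,7,10}→4  {6,7,9,10}→6  {7,8,9,10}→4
  5 left: {3,5,6,7,10}→10  {3,6,7,9,10}→10  {5,6,7,9,10}→10  {6,7,8,9,10}→10
  6 left: {3,5,6,7,9,10}→30  {3,6,7,8,9,10}→20  {5,6,7,8,9,10}→20
  7 left: {3,5,6,7,8,9,10}→70  {4,5,6,7,8,9,10}→20
  8 left: {3,4,5,6,7,8,9,10}→90
  9 left: {2,3,4,5,6,7,8,9,10}→90
  placing 0:l first → 90 extensions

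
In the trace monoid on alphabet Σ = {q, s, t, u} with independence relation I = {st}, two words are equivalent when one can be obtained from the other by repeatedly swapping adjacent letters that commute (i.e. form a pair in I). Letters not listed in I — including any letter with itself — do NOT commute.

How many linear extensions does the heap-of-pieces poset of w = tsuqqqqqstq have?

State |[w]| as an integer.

4

#0=t has no predecessor
#1=s has no predecessor
#2=u depends on [0:t, 1:s]
#3=q depends on [2:u]
#4=q depends on [3:q]
#5=q depends on [4:q]
#6=q depends on [5:q]
#7=q depends on [6:q]
#8=s depends on [7:q]
#9=t depends on [7:q]
#10=q depends on [8:s, 9:t]
sources: [0:t, 1:s]
N(rest) = Σ N(rest − s) over sources s of rest; N(one piece) = 1:
  size 1 → [10]=1
  size 2 → [8,10]=1  [9,10]=1
  size 3 → [8,9,10]=2
  size 4 → [7,8,9,10]=2
  size 5 → [6,7,8,9,10]=2
  size 6 → [5,6,7,8,9,10]=2
  size 7 → [4,5,6,7,8,9,10]=2
  size 8 → [3,4,5,6,7,8,9,10]=2
  size 9 → [2,3,4,5,6,7,8,9,10]=2
  first=0(t) contributes 2
  first=1(s) contributes 2
|[w]| = 4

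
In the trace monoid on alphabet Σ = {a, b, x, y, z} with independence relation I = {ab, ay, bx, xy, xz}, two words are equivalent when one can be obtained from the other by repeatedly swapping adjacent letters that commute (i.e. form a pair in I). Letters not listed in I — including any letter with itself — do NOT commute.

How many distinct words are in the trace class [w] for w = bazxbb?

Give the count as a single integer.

9

piece 0:b — minimal
piece 1:a — minimal
piece 2:z rests on {0:b, 1:a}
piece 3:x rests on {1:a}
piece 4:b rests on {2:z}
piece 5:b rests on {4:b}
minimal pieces: {0:b, 1:a}
ways to finish when only these pieces remain (= sum over removing one remaining piece with nothing left below it):
  1 left: {3}→1  {5}→1
  2 left: {3,5}→2  {4,5}→1
  3 left: {2,4,5}→1  {3,4,5}→3
  4 left: {0,2,4,5}→1  {2,3,4,5}→4
  placing 0:b first → 4 extensions
  placing 1:a first → 5 extensions
total linear extensions = 9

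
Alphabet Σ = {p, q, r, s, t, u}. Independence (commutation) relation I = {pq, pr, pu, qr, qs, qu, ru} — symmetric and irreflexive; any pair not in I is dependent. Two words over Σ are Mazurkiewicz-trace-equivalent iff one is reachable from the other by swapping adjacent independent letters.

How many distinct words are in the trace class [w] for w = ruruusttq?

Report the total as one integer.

10

0(r) covers ∅
1(u) covers ∅
2(r) covers 0:r
3(u) covers 1:u
4(u) covers 3:u
5(s) covers 2:r, 4:u
6(t) covers 5:s
7(t) covers 6:t
8(q) covers 7:t
floor of heap: 0:r, 1:u
completions by unplaced set U, small U first (add the entries for U minus each lowest piece of U):
  |U|=1: {8}:1
  |U|=2: {7,8}:1
  |U|=3: {6,7,8}:1
  |U|=4: {5,6,7,8}:1
  |U|=5: {2,5,6,7,8}:1  {4,5,6,7,8}:1
  |U|=6: {0,2,5,6,7,8}:1  {2,4,5,6,7,8}:2  {3,4,5,6,7,8}:1
  |U|=7: {0,2,4,5,6,7,8}:3  {1,3,4,5,6,7,8}:1  {2,3,4,5,6,7,8}:3
  start at 0(r): 4
  start at 1(u): 6
sum over floor = 10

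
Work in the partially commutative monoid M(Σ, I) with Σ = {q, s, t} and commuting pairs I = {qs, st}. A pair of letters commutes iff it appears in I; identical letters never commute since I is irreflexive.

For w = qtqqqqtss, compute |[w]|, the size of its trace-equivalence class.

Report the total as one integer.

36

0(q) covers ∅
1(t) covers 0:q
2(q) covers 1:t
3(q) covers 2:q
4(q) covers 3:q
5(q) covers 4:q
6(t) covers 5:q
7(s) covers ∅
8(s) covers 7:s
floor of heap: 0:q, 7:s
completions by unplaced set U, small U first (add the entries for U minus each lowest piece of U):
  |U|=1: {6}:1  {8}:1
  |U|=2: {5,6}:1  {6,8}:2  {7,8}:1
  |U|=3: {4,5,6}:1  {5,6,8}:3  {6,7,8}:3
  |U|=4: {3,4,5,6}:1  {4,5,6,8}:4  {5,6,7,8}:6
  |U|=5: {2,3,4,5,6}:1  {3,4,5,6,8}:5  {4,5,6,7,8}:10
  |U|=6: {1,2,3,4,5,6}:1  {2,3,4,5,6,8}:6  {3,4,5,6,7,8}:15
  |U|=7: {0,1,2,3,4,5,6}:1  {1,2,3,4,5,6,8}:7  {2,3,4,5,6,7,8}:21
  start at 0(q): 28
  start at 7(s): 8
sum over floor = 36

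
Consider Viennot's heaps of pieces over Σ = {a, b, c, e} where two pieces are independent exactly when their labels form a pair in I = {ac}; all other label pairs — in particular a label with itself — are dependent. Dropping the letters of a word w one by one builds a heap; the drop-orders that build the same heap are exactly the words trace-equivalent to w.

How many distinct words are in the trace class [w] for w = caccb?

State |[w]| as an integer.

4

drop 0:c onto floor
drop 1:a onto floor
drop 2:c onto {0:c}
drop 3:c onto {2:c}
drop 4:b onto {1:a, 3:c}
ground layer = {0:c, 1:a}
drop-orders for the pieces not yet dropped (sum over which currently-grounded one goes next):
  1 to go: {4} 1
  2 to go: {1,4} 1  {3,4} 1
  3 to go: {1,3,4} 2  {2,3,4} 1
  if 0:c drops first: 3 orders
  if 1:a drops first: 1 orders
heap linearizations: 4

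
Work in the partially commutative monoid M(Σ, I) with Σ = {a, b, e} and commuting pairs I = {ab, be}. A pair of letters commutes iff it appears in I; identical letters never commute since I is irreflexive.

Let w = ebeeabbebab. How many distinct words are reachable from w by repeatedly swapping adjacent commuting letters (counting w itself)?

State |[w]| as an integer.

0(e) covers ∅
1(b) covers ∅
2(e) covers 0:e
3(e) covers 2:e
4(a) covers 3:e
5(b) covers 1:b
6(b) covers 5:b
7(e) covers 4:a
8(b) covers 6:b
9(a) covers 7:e
10(b) covers 8:b
floor of heap: 0:e, 1:b
completions by unplaced set U, small U first (add the entries for U minus each lowest piece of U):
  |U|=1: {9}:1  {10}:1
  |U|=2: {7,9}:1  {8,10}:1  {9,10}:2
  |U|=3: {4,7,9}:1  {6,8,10}:1  {7,9,10}:3  {8,9,10}:3
  |U|=4: {3,4,7,9}:1  {4,7,9,10}:4  {5,6,8,10}:1  {6,8,9,10}:4  {7,8,9,10}:6
  |U|=5: {1,5,6,8,10}:1  {2,3,4,7,9}:1  {3,4,7,9,10}:5  {4,7,8,9,10}:10  {5,6,8,9,10}:5  {6,7,8,9,10}:10
  |U|=6: {0,2,3,4,7,9}:1  {1,5,6,8,9,10}:6  {2,3,4,7,9,10}:6  {3,4,7,8,9,10}:15  {4,6,7,8,9,10}:20  {5,6,7,8,9,10}:15
  |U|=7: {0,2,3,4,7,9,10}:7  {1,5,6,7,8,9,10}:21  {2,3,4,7,8,9,10}:21  {3,4,6,7,8,9,10}:35  {4,5,6,7,8,9,10}:35
  |U|=8: {0,2,3,4,7,8,9,10}:28  {1,4,5,6,7,8,9,10}:56  {2,3,4,6,7,8,9,10}:56  {3,4,5,6,7,8,9,10}:70
  |U|=9: {0,2,3,4,6,7,8,9,10}:84  {1,3,4,5,6,7,8,9,10}:126  {2,3,4,5,6,7,8,9,10}:126
  start at 0(e): 252
  start at 1(b): 210
sum over floor = 462

462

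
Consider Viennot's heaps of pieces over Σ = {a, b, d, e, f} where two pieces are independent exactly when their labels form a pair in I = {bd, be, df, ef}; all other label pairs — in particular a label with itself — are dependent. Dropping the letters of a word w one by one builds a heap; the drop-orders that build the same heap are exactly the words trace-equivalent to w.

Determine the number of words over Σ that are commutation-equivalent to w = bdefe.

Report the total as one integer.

drop 0:b onto floor
drop 1:d onto floor
drop 2:e onto {1:d}
drop 3:f onto {0:b}
drop 4:e onto {2:e}
ground layer = {0:b, 1:d}
drop-orders for the pieces not yet dropped (sum over which currently-grounded one goes next):
  1 to go: {3} 1  {4} 1
  2 to go: {0,3} 1  {2,4} 1  {3,4} 2
  3 to go: {0,3,4} 3  {1,2,4} 1  {2,3,4} 3
  if 0:b drops first: 4 orders
  if 1:d drops first: 6 orders
heap linearizations: 10

10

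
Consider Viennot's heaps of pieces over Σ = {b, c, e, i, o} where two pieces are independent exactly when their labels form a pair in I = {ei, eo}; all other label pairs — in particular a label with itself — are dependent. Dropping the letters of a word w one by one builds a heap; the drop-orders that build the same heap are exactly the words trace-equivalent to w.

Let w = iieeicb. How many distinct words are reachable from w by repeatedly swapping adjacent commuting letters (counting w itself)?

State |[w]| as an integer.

drop 0:i onto floor
drop 1:i onto {0:i}
drop 2:e onto floor
drop 3:e onto {2:e}
drop 4:i onto {1:i}
drop 5:c onto {3:e, 4:i}
drop 6:b onto {5:c}
ground layer = {0:i, 2:e}
drop-orders for the pieces not yet dropped (sum over which currently-grounded one goes next):
  1 to go: {6} 1
  2 to go: {5,6} 1
  3 to go: {3,5,6} 1  {4,5,6} 1
  4 to go: {1,4,5,6} 1  {2,3,5,6} 1  {3,4,5,6} 2
  5 to go: {0,1,4,5,6} 1  {1,3,4,5,6} 3  {2,3,4,5,6} 3
  if 0:i drops first: 6 orders
  if 2:e drops first: 4 orders
heap linearizations: 10

10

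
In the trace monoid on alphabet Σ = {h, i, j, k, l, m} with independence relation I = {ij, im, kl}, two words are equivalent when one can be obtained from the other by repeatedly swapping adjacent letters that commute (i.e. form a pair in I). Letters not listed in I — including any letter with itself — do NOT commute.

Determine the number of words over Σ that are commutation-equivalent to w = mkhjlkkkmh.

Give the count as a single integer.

piece 0:m — minimal
piece 1:k rests on {0:m}
piece 2:h rests on {1:k}
piece 3:j rests on {2:h}
piece 4:l rests on {3:j}
piece 5:k rests on {3:j}
piece 6:k rests on {5:k}
piece 7:k rests on {6:k}
piece 8:m rests on {4:l, 7:k}
piece 9:h rests on {8:m}
minimal pieces: {0:m}
ways to finish when only these pieces remain (= sum over removing one remaining piece with nothing left below it):
  1 left: {9}→1
  2 left: {8,9}→1
  3 left: {4,8,9}→1  {7,8,9}→1
  4 left: {4,7,8,9}→2  {6,7,8,9}→1
  5 left: {4,6,7,8,9}→3  {5,6,7,8,9}→1
  6 left: {4,5,6,7,8,9}→4
  7 left: {3,4,5,6,7,8,9}→4
  8 left: {2,3,4,5,6,7,8,9}→4
  placing 0:m first → 4 extensions

4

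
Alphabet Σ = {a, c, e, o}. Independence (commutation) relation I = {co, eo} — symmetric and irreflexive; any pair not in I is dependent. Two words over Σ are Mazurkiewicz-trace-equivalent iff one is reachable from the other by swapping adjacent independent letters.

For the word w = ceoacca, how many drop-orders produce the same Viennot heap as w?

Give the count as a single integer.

3

drop 0:c onto floor
drop 1:e onto {0:c}
drop 2:o onto floor
drop 3:a onto {1:e, 2:o}
drop 4:c onto {3:a}
drop 5:c onto {4:c}
drop 6:a onto {5:c}
ground layer = {0:c, 2:o}
drop-orders for the pieces not yet dropped (sum over which currently-grounded one goes next):
  1 to go: {6} 1
  2 to go: {5,6} 1
  3 to go: {4,5,6} 1
  4 to go: {3,4,5,6} 1
  5 to go: {1,3,4,5,6} 1  {2,3,4,5,6} 1
  if 0:c drops first: 2 orders
  if 2:o drops first: 1 orders
heap linearizations: 3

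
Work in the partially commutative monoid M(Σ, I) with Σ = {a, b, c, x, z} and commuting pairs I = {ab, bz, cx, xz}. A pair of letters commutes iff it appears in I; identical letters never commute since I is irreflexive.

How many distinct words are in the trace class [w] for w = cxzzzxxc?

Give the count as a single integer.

drop 0:c onto floor
drop 1:x onto floor
drop 2:z onto {0:c}
drop 3:z onto {2:z}
drop 4:z onto {3:z}
drop 5:x onto {1:x}
drop 6:x onto {5:x}
drop 7:c onto {4:z}
ground layer = {0:c, 1:x}
drop-orders for the pieces not yet dropped (sum over which currently-grounded one goes next):
  1 to go: {6} 1  {7} 1
  2 to go: {4,7} 1  {5,6} 1  {6,7} 2
  3 to go: {1,5,6} 1  {3,4,7} 1  {4,6,7} 3  {5,6,7} 3
  4 to go: {1,5,6,7} 4  {2,3,4,7} 1  {3,4,6,7} 4  {4,5,6,7} 6
  5 to go: {0,2,3,4,7} 1  {1,4,5,6,7} 10  {2,3,4,6,7} 5  {3,4,5,6,7} 10
  6 to go: {0,2,3,4,6,7} 6  {1,3,4,5,6,7} 20  {2,3,4,5,6,7} 15
  if 0:c drops first: 35 orders
  if 1:x drops first: 21 orders
heap linearizations: 56

56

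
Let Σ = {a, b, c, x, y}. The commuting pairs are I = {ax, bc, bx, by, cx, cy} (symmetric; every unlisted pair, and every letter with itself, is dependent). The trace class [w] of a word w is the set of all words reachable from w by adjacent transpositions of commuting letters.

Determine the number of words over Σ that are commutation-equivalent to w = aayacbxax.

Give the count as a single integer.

0(a) covers ∅
1(a) covers 0:a
2(y) covers 1:a
3(a) covers 2:y
4(c) covers 3:a
5(b) covers 3:a
6(x) covers 2:y
7(a) covers 4:c, 5:b
8(x) covers 6:x
floor of heap: 0:a
completions by unplaced set U, small U first (add the entries for U minus each lowest piece of U):
  |U|=1: {7}:1  {8}:1
  |U|=2: {4,7}:1  {5,7}:1  {6,8}:1  {7,8}:2
  |U|=3: {4,5,7}:2  {4,7,8}:3  {5,7,8}:3  {6,7,8}:3
  |U|=4: {3,4,5,7}:2  {4,5,7,8}:8  {4,6,7,8}:6  {5,6,7,8}:6
  |U|=5: {3,4,5,7,8}:10  {4,5,6,7,8}:20
  |U|=6: {3,4,5,6,7,8}:30
  |U|=7: {2,3,4,5,6,7,8}:30
  start at 0(a): 30

30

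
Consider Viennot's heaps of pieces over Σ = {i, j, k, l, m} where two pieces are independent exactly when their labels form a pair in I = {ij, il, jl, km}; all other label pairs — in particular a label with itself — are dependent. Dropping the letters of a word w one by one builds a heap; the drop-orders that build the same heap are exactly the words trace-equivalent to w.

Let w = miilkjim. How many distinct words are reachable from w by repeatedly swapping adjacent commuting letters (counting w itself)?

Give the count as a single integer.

6

drop 0:m onto floor
drop 1:i onto {0:m}
drop 2:i onto {1:i}
drop 3:l onto {0:m}
drop 4:k onto {2:i, 3:l}
drop 5:j onto {4:k}
drop 6:i onto {4:k}
drop 7:m onto {5:j, 6:i}
ground layer = {0:m}
drop-orders for the pieces not yet dropped (sum over which currently-grounded one goes next):
  1 to go: {7} 1
  2 to go: {5,7} 1  {6,7} 1
  3 to go: {5,6,7} 2
  4 to go: {4,5,6,7} 2
  5 to go: {2,4,5,6,7} 2  {3,4,5,6,7} 2
  6 to go: {1,2,4,5,6,7} 2  {2,3,4,5,6,7} 4
  if 0:m drops first: 6 orders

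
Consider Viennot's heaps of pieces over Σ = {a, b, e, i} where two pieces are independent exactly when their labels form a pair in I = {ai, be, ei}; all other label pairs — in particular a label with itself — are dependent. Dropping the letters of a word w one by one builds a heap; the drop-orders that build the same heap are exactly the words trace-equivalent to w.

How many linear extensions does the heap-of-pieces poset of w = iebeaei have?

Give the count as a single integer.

0(i) covers ∅
1(e) covers ∅
2(b) covers 0:i
3(e) covers 1:e
4(a) covers 2:b, 3:e
5(e) covers 4:a
6(i) covers 2:b
floor of heap: 0:i, 1:e
completions by unplaced set U, small U first (add the entries for U minus each lowest piece of U):
  |U|=1: {5}:1  {6}:1
  |U|=2: {4,5}:1  {5,6}:2
  |U|=3: {3,4,5}:1  {4,5,6}:3
  |U|=4: {1,3,4,5}:1  {2,4,5,6}:3  {3,4,5,6}:4
  |U|=5: {0,2,4,5,6}:3  {1,3,4,5,6}:5  {2,3,4,5,6}:7
  start at 0(i): 12
  start at 1(e): 10
sum over floor = 22

22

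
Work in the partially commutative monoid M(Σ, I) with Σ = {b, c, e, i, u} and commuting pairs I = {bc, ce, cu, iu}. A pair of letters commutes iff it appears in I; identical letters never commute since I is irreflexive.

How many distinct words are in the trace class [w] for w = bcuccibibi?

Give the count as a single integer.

drop 0:b onto floor
drop 1:c onto floor
drop 2:u onto {0:b}
drop 3:c onto {1:c}
drop 4:c onto {3:c}
drop 5:i onto {0:b, 4:c}
drop 6:b onto {2:u, 5:i}
drop 7:i onto {6:b}
drop 8:b onto {7:i}
drop 9:i onto {8:b}
ground layer = {0:b, 1:c}
drop-orders for the pieces not yet dropped (sum over which currently-grounded one goes next):
  1 to go: {9} 1
  2 to go: {8,9} 1
  3 to go: {7,8,9} 1
  4 to go: {6,7,8,9} 1
  5 to go: {2,6,7,8,9} 1  {5,6,7,8,9} 1
  6 to go: {2,5,6,7,8,9} 2  {4,5,6,7,8,9} 1
  7 to go: {0,2,5,6,7,8,9} 2  {2,4,5,6,7,8,9} 3  {3,4,5,6,7,8,9} 1
  8 to go: {0,2,4,5,6,7,8,9} 5  {1,3,4,5,6,7,8,9} 1  {2,3,4,5,6,7,8,9} 4
  if 0:b drops first: 5 orders
  if 1:c drops first: 9 orders
heap linearizations: 14

14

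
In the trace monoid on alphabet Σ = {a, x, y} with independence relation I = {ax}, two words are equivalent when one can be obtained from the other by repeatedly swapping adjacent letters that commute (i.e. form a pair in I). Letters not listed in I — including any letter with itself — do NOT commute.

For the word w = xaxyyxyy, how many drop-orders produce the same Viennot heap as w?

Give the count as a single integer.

#0=x has no predecessor
#1=a has no predecessor
#2=x depends on [0:x]
#3=y depends on [1:a, 2:x]
#4=y depends on [3:y]
#5=x depends on [4:y]
#6=y depends on [5:x]
#7=y depends on [6:y]
sources: [0:x, 1:a]
N(rest) = Σ N(rest − s) over sources s of rest; N(one piece) = 1:
  size 1 → [7]=1
  size 2 → [6,7]=1
  size 3 → [5,6,7]=1
  size 4 → [4,5,6,7]=1
  size 5 → [3,4,5,6,7]=1
  size 6 → [1,3,4,5,6,7]=1  [2,3,4,5,6,7]=1
  first=0(x) contributes 2
  first=1(a) contributes 1
|[w]| = 3

3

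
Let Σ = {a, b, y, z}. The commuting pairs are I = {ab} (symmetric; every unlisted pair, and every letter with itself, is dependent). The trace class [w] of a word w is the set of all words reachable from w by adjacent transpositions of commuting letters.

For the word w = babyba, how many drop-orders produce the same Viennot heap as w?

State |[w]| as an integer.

0(b) covers ∅
1(a) covers ∅
2(b) covers 0:b
3(y) covers 1:a, 2:b
4(b) covers 3:y
5(a) covers 3:y
floor of heap: 0:b, 1:a
completions by unplaced set U, small U first (add the entries for U minus each lowest piece of U):
  |U|=1: {4}:1  {5}:1
  |U|=2: {4,5}:2
  |U|=3: {3,4,5}:2
  |U|=4: {1,3,4,5}:2  {2,3,4,5}:2
  start at 0(b): 4
  start at 1(a): 2
sum over floor = 6

6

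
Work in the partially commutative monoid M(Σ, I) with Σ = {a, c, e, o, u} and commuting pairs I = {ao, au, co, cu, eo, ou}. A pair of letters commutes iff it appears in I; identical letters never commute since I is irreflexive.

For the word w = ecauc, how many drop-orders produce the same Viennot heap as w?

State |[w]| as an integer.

#0=e has no predecessor
#1=c depends on [0:e]
#2=a depends on [1:c]
#3=u depends on [0:e]
#4=c depends on [2:a]
sources: [0:e]
N(rest) = Σ N(rest − s) over sources s of rest; N(one piece) = 1:
  size 1 → [3]=1  [4]=1
  size 2 → [2,4]=1  [3,4]=2
  size 3 → [1,2,4]=1  [2,3,4]=3
  first=0(e) contributes 4

4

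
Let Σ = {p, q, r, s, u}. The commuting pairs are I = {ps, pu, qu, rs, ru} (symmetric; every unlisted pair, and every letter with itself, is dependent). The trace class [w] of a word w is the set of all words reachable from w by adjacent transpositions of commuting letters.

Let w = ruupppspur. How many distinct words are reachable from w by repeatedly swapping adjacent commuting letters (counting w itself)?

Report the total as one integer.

0(r) covers ∅
1(u) covers ∅
2(u) covers 1:u
3(p) covers 0:r
4(p) covers 3:p
5(p) covers 4:p
6(s) covers 2:u
7(p) covers 5:p
8(u) covers 6:s
9(r) covers 7:p
floor of heap: 0:r, 1:u
completions by unplaced set U, small U first (add the entries for U minus each lowest piece of U):
  |U|=1: {8}:1  {9}:1
  |U|=2: {6,8}:1  {7,9}:1  {8,9}:2
  |U|=3: {2,6,8}:1  {5,7,9}:1  {6,8,9}:3  {7,8,9}:3
  |U|=4: {1,2,6,8}:1  {2,6,8,9}:4  {4,5,7,9}:1  {5,7,8,9}:4  {6,7,8,9}:6
  |U|=5: {1,2,6,8,9}:5  {2,6,7,8,9}:10  {3,4,5,7,9}:1  {4,5,7,8,9}:5  {5,6,7,8,9}:10
  |U|=6: {0,3,4,5,7,9}:1  {1,2,6,7,8,9}:15  {2,5,6,7,8,9}:20  {3,4,5,7,8,9}:6  {4,5,6,7,8,9}:15
  |U|=7: {0,3,4,5,7,8,9}:7  {1,2,5,6,7,8,9}:35  {2,4,5,6,7,8,9}:35  {3,4,5,6,7,8,9}:21
  |U|=8: {0,3,4,5,6,7,8,9}:28  {1,2,4,5,6,7,8,9}:70  {2,3,4,5,6,7,8,9}:56
  start at 0(r): 126
  start at 1(u): 84
sum over floor = 210

210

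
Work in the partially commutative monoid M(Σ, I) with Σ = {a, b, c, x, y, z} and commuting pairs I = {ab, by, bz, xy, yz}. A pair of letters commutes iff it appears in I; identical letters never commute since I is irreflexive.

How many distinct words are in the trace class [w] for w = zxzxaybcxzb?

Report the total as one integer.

6

0(z) covers ∅
1(x) covers 0:z
2(z) covers 1:x
3(x) covers 2:z
4(a) covers 3:x
5(y) covers 4:a
6(b) covers 3:x
7(c) covers 5:y, 6:b
8(x) covers 7:c
9(z) covers 8:x
10(b) covers 8:x
floor of heap: 0:z
completions by unplaced set U, small U first (add the entries for U minus each lowest piece of U):
  |U|=1: {9}:1  {10}:1
  |U|=2: {9,10}:2
  |U|=3: {8,9,10}:2
  |U|=4: {7,8,9,10}:2
  |U|=5: {5,7,8,9,10}:2  {6,7,8,9,10}:2
  |U|=6: {4,5,7,8,9,10}:2  {5,6,7,8,9,10}:4
  |U|=7: {4,5,6,7,8,9,10}:6
  |U|=8: {3,4,5,6,7,8,9,10}:6
  |U|=9: {2,3,4,5,6,7,8,9,10}:6
  start at 0(z): 6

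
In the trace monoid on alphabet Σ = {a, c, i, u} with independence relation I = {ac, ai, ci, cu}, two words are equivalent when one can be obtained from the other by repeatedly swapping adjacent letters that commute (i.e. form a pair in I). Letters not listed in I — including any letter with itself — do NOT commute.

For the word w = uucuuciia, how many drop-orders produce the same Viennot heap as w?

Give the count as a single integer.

108

piece 0:u — minimal
piece 1:u rests on {0:u}
piece 2:c — minimal
piece 3:u rests on {1:u}
piece 4:u rests on {3:u}
piece 5:c rests on {2:c}
piece 6:i rests on {4:u}
piece 7:i rests on {6:i}
piece 8:a rests on {4:u}
minimal pieces: {0:u, 2:c}
ways to finish when only these pieces remain (= sum over removing one remaining piece with nothing left below it):
  1 left: {5}→1  {7}→1  {8}→1
  2 left: {2,5}→1  {5,7}→2  {5,8}→2  {6,7}→1  {7,8}→2
  3 left: {2,5,7}→3  {2,5,8}→3  {5,6,7}→3  {5,7,8}→6  {6,7,8}→3
  4 left: {2,5,6,7}→6  {2,5,7,8}→12  {4,6,7,8}→3  {5,6,7,8}→12
  5 left: {2,5,6,7,8}→30  {3,4,6,7,8}→3  {4,5,6,7,8}→15
  6 left: {1,3,4,6,7,8}→3  {2,4,5,6,7,8}→45  {3,4,5,6,7,8}→18
  7 left: {0,1,3,4,6,7,8}→3  {1,3,4,5,6,7,8}→21  {2,3,4,5,6,7,8}→63
  placing 0:u first → 84 extensions
  placing 2:c first → 24 extensions
total linear extensions = 108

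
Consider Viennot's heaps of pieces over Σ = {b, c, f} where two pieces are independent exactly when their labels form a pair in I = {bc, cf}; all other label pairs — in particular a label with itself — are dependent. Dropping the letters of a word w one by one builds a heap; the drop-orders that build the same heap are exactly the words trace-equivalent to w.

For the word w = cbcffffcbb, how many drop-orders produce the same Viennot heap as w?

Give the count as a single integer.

120

0(c) covers ∅
1(b) covers ∅
2(c) covers 0:c
3(f) covers 1:b
4(f) covers 3:f
5(f) covers 4:f
6(f) covers 5:f
7(c) covers 2:c
8(b) covers 6:f
9(b) covers 8:b
floor of heap: 0:c, 1:b
completions by unplaced set U, small U first (add the entries for U minus each lowest piece of U):
  |U|=1: {7}:1  {9}:1
  |U|=2: {2,7}:1  {7,9}:2  {8,9}:1
  |U|=3: {0,2,7}:1  {2,7,9}:3  {6,8,9}:1  {7,8,9}:3
  |U|=4: {0,2,7,9}:4  {2,7,8,9}:6  {5,6,8,9}:1  {6,7,8,9}:4
  |U|=5: {0,2,7,8,9}:10  {2,6,7,8,9}:10  {4,5,6,8,9}:1  {5,6,7,8,9}:5
  |U|=6: {0,2,6,7,8,9}:20  {2,5,6,7,8,9}:15  {3,4,5,6,8,9}:1  {4,5,6,7,8,9}:6
  |U|=7: {0,2,5,6,7,8,9}:35  {1,3,4,5,6,8,9}:1  {2,4,5,6,7,8,9}:21  {3,4,5,6,7,8,9}:7
  |U|=8: {0,2,4,5,6,7,8,9}:56  {1,3,4,5,6,7,8,9}:8  {2,3,4,5,6,7,8,9}:28
  start at 0(c): 36
  start at 1(b): 84
sum over floor = 120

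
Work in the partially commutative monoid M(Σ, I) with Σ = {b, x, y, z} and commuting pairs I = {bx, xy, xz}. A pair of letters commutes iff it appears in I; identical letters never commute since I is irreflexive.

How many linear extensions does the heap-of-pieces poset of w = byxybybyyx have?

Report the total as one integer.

45

drop 0:b onto floor
drop 1:y onto {0:b}
drop 2:x onto floor
drop 3:y onto {1:y}
drop 4:b onto {3:y}
drop 5:y onto {4:b}
drop 6:b onto {5:y}
drop 7:y onto {6:b}
drop 8:y onto {7:y}
drop 9:x onto {2:x}
ground layer = {0:b, 2:x}
drop-orders for the pieces not yet dropped (sum over which currently-grounded one goes next):
  1 to go: {8} 1  {9} 1
  2 to go: {2,9} 1  {7,8} 1  {8,9} 2
  3 to go: {2,8,9} 3  {6,7,8} 1  {7,8,9} 3
  4 to go: {2,7,8,9} 6  {5,6,7,8} 1  {6,7,8,9} 4
  5 to go: {2,6,7,8,9} 10  {4,5,6,7,8} 1  {5,6,7,8,9} 5
  6 to go: {2,5,6,7,8,9} 15  {3,4,5,6,7,8} 1  {4,5,6,7,8,9} 6
  7 to go: {1,3,4,5,6,7,8} 1  {2,4,5,6,7,8,9} 21  {3,4,5,6,7,8,9} 7
  8 to go: {0,1,3,4,5,6,7,8} 1  {1,3,4,5,6,7,8,9} 8  {2,3,4,5,6,7,8,9} 28
  if 0:b drops first: 36 orders
  if 2:x drops first: 9 orders
heap linearizations: 45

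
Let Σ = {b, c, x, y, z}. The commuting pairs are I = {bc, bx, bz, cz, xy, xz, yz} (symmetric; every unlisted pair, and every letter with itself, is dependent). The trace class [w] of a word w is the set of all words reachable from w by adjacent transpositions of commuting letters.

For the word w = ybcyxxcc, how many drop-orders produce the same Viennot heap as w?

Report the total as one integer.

9

piece 0:y — minimal
piece 1:b rests on {0:y}
piece 2:c rests on {0:y}
piece 3:y rests on {1:b, 2:c}
piece 4:x rests on {2:c}
piece 5:x rests on {4:x}
piece 6:c rests on {3:y, 5:x}
piece 7:c rests on {6:c}
minimal pieces: {0:y}
ways to finish when only these pieces remain (= sum over removing one remaining piece with nothing left below it):
  1 left: {7}→1
  2 left: {6,7}→1
  3 left: {3,6,7}→1  {5,6,7}→1
  4 left: {1,3,6,7}→1  {3,5,6,7}→2  {4,5,6,7}→1
  5 left: {1,3,5,6,7}→3  {3,4,5,6,7}→3
  6 left: {1,3,4,5,6,7}→6  {2,3,4,5,6,7}→3
  placing 0:y first → 9 extensions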